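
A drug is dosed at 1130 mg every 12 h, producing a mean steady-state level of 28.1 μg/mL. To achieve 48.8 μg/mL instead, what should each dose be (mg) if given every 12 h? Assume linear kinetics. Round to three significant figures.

1960 mg

For first-order elimination, Css ∝ F·D/(CL·τ); F and CL are unchanged, so Css ∝ D/τ.
D₂ = D₁ × (Css,target / Css,current) = 1130 × 48.8/28.1 = 1962 mg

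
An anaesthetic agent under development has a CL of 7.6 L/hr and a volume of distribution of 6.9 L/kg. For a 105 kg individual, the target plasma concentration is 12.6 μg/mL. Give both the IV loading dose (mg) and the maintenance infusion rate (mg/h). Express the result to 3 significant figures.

(a) 9130 mg; (b) 95.8 mg/h

Total Vd = 6.9 × 105 = 724.5 L
Loading: fill Vd to C_target → 724.5 L × 12.6 mg/L = 9129 mg
Infusion rate = 7.600 L/h × 12.6 mg/L = 95.76 mg/h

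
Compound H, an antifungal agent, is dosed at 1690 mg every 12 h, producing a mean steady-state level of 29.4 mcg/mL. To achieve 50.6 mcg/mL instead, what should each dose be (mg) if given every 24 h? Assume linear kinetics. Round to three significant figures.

For first-order elimination, Css ∝ F·D/(CL·τ); F and CL are unchanged, so Css ∝ D/τ.
D₂ = D₁ × (Css,target / Css,current) × (τ₂/τ₁) = 1690 × (50.6/29.4) × (24/12) = 5817 mg

5820 mg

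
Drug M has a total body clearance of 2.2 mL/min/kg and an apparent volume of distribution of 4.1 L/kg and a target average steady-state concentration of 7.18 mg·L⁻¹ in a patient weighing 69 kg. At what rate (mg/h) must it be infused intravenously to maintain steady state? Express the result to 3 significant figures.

CL = 2.2 mL/min/kg × 69 kg = 151.8 mL/min = 151.8 × 60/1000 = 9.108 L/h
At steady state, infusion rate equals elimination rate: rate in = CL × Css.
Infusion rate = CL · Css = 9.108 L/h × 7.18 mg/L = 65.40 mg/h

65.4 mg/h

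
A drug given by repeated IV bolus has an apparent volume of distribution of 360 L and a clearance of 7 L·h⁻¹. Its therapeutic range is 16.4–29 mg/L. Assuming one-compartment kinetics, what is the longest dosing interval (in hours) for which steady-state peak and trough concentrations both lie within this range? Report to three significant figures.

29.3 h

k = CL / Vd = 7.000 / 360.0 = 0.01944 h⁻¹
Between IV bolus doses, concentration decays as C = C₀·e^(−kτ), so C_peak/C_trough = e^(kτ).
τ_max = ln(C_peak/C_trough) / k = ln(29/16.4) / 0.01944 = 0.5700 / 0.01944 = 29.32 h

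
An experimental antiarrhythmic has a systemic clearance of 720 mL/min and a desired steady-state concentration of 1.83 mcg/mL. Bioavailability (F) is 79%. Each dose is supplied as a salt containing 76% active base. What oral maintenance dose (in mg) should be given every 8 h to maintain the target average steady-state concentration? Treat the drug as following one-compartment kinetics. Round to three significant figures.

CL = 720 mL/min × 60/1000 = 43.20 L/h
D = CL × Css × τ / F / S = 43.20 × 1.83 × 8 / 0.79 / 0.76 = 1053 mg

1050 mg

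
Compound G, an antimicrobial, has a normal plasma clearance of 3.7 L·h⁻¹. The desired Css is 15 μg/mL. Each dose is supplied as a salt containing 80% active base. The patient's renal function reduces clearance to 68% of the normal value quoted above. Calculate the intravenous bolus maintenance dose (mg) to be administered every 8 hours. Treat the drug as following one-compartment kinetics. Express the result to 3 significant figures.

Patient clearance = 0.68 × 3.700 = 2.516 L/h
D = CL × Css × τ / S = 2.516 × 15 × 8 / 0.8 = 377.4 mg

377 mg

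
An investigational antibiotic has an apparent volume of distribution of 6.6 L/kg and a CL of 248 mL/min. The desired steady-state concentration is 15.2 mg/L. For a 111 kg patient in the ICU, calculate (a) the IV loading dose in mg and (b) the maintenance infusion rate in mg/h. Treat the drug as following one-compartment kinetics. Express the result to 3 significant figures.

Total Vd = 6.6 × 111 = 732.6 L
Loading dose = Vd × C = 732.6 × 15.2 = 11140 mg
Convert clearance: 248 mL/min × 60 min/h ÷ 1000 mL/L = 14.88 L/h
Maintenance infusion rate = CL × Css = 14.88 × 15.2 = 226.2 mg/h

(a) 11100 mg; (b) 226 mg/h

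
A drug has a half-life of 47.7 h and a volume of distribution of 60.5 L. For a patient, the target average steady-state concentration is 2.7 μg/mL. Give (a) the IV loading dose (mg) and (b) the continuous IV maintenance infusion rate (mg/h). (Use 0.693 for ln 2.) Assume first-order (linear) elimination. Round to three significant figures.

(a) 163 mg; (b) 2.37 mg/h

LD = Vd × C = 60.50 × 2.7 = 163.4 mg
CL = 0.693 × Vd / t½ = 0.693 × 60.50 / 47.7 = 0.8790 L/h
Infusion rate = CL × Css = 0.8790 × 2.7 = 2.373 mg/h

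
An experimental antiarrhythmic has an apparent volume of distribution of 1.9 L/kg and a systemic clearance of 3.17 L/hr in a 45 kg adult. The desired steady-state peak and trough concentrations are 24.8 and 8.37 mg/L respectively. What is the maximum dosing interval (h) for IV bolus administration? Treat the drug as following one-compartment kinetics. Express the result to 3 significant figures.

29.3 h

Total Vd = 1.9 × 45 = 85.50 L
k = CL / Vd = 3.170 / 85.50 = 0.03708 h⁻¹
Between IV bolus doses, concentration decays as C = C₀·e^(−kτ), so C_peak/C_trough = e^(kτ).
τ_max = ln(C_peak/C_trough) / k = ln(24.8/8.37) / 0.03708 = 1.086 / 0.03708 = 29.29 h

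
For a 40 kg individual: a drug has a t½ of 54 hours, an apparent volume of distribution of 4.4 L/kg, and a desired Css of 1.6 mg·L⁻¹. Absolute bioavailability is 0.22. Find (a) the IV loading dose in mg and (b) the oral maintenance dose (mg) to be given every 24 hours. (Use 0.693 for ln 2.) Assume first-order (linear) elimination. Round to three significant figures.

Vd = 4.4 L/kg × 40 kg = 176.0 L
LD = Vd × C = 176.0 × 1.6 = 281.6 mg
CL = 0.693 × Vd / t½ = 0.693 × 176.0 / 54 = 2.259 L/h
D = CL × Css × τ / F = 2.259 × 1.6 × 24 / 0.22 = 394.3 mg

(a) 282 mg; (b) 394 mg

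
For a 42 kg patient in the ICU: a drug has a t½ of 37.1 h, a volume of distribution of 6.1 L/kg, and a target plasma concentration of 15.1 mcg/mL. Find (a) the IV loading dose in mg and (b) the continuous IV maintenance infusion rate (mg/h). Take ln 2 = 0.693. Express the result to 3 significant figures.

(a) 3870 mg; (b) 72.3 mg/h

Total Vd = 6.1 × 42 = 256.2 L
LD = Vd × C = 256.2 × 15.1 = 3869 mg
CL = 0.693 × Vd / t½ = 0.693 × 256.2 / 37.1 = 4.786 L/h
Infusion rate = CL × Css = 4.786 × 15.1 = 72.27 mg/h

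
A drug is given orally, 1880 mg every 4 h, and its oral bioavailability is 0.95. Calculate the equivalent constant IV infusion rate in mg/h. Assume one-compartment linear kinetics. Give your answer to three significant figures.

447 mg/h

Equivalent systemic input: infusion rate = F·D/τ.
Rate = 0.95 × 1880 / 4 = 446.5 mg/h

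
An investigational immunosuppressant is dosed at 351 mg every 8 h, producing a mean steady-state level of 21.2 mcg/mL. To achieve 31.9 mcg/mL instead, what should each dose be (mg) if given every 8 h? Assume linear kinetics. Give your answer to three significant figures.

528 mg

For first-order elimination, Css ∝ F·D/(CL·τ); F and CL are unchanged, so Css ∝ D/τ.
D₂ = D₁ × (Css,target / Css,current) = 351 × 31.9/21.2 = 528.2 mg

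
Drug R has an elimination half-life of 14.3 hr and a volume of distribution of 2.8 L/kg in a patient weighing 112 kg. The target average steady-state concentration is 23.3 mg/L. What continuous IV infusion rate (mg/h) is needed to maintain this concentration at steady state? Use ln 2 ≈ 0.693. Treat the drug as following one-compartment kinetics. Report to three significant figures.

354 mg/h

Vd = 2.8 L/kg × 112 kg = 313.6 L
CL = ln 2 · Vd / t½ = 0.693 × 313.6 / 14.3 = 15.20 L/h
Infusion rate = CL × Css = 15.20 × 23.3 = 354.2 mg/h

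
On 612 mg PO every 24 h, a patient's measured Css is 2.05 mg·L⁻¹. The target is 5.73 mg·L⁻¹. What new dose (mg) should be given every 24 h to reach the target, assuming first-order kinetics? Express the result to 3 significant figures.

1710 mg

For first-order elimination, Css ∝ F·D/(CL·τ); F and CL are unchanged, so Css ∝ D/τ.
D₂ = D₁ × (Css,target / Css,current) = 612 × 5.73/2.05 = 1711 mg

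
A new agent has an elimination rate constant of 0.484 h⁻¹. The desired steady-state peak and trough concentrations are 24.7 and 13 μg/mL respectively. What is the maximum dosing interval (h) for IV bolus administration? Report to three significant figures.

Between IV bolus doses, concentration decays as C = C₀·e^(−kτ), so C_peak/C_trough = e^(kτ).
τ_max = ln(C_peak/C_trough) / k = ln(24.7/13) / 0.4840 = 0.6419 / 0.4840 = 1.326 h

1.33 h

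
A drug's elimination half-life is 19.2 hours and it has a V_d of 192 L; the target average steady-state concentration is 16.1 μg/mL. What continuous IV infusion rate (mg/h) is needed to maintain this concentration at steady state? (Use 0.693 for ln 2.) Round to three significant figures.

112 mg/h

CL = ln 2 · Vd / t½ = 0.693 × 192.0 / 19.2 = 6.930 L/h
Infusion rate = CL × Css = 6.930 × 16.1 = 111.6 mg/h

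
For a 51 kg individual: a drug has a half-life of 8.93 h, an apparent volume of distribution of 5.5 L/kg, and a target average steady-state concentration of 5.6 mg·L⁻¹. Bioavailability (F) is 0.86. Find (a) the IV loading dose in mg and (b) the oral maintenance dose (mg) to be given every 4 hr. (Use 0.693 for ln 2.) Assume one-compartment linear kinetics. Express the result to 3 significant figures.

Vd = 5.5 L/kg × 51 kg = 280.5 L
LD = Vd × C = 280.5 × 5.6 = 1571 mg
CL = 0.693 × Vd / t½ = 0.693 × 280.5 / 8.93 = 21.77 L/h
D = CL × Css × τ / F = 21.77 × 5.6 × 4 / 0.86 = 567.0 mg

(a) 1570 mg; (b) 567 mg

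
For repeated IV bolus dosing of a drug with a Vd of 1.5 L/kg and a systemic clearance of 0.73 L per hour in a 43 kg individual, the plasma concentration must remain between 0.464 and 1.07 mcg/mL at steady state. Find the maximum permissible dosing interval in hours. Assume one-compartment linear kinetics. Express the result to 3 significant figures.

73.8 h

Vd = 1.5 L/kg × 43 kg = 64.50 L
k = CL / Vd = 0.7300 / 64.50 = 0.01132 h⁻¹
Between IV bolus doses, concentration decays as C = C₀·e^(−kτ), so C_peak/C_trough = e^(kτ).
τ_max = ln(C_peak/C_trough) / k = ln(1.07/0.464) / 0.01132 = 0.8355 / 0.01132 = 73.81 h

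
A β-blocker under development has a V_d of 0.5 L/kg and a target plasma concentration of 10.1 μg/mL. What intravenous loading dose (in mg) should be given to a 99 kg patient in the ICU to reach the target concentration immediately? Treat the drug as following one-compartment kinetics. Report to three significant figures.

Total Vd = 0.5 × 99 = 49.50 L
LD = Vd × C = 49.50 × 10.10 = 500.0 mg

500 mg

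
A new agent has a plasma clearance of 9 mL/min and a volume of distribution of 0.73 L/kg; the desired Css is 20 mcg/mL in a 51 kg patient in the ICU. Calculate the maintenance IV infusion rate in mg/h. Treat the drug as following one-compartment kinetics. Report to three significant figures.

CL = 9 mL/min = 9 × 0.06 = 0.5400 L/h
Maintenance depends on clearance, not Vd — rate in must match rate out.
Infusion rate = CL · Css = 0.5400 L/h × 20 mg/L = 10.80 mg/h

10.8 mg/h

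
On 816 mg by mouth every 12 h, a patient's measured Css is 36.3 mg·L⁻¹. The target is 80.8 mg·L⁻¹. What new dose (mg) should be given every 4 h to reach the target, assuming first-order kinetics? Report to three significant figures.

605 mg

For first-order elimination, Css ∝ F·D/(CL·τ); F and CL are unchanged, so Css ∝ D/τ.
D₂ = D₁ × (Css,target / Css,current) × (τ₂/τ₁) = 816 × (80.8/36.3) × (4/12) = 605.4 mg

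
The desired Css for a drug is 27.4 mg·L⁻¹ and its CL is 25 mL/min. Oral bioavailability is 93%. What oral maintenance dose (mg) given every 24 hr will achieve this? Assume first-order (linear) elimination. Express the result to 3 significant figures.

1060 mg

CL = 25 mL/min × 60/1000 = 1.500 L/h
At steady state, dose per interval replaces the amount cleared in that interval: F·D/τ = CL·Css.
D = CL × Css × τ / F = 1.500 × 27.4 × 24 / 0.93 = 1061 mg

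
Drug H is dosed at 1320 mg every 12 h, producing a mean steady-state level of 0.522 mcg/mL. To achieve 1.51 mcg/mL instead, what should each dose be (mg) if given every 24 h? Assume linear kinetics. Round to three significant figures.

7640 mg

With linear kinetics, Css is proportional to dose rate (D/τ) at fixed clearance.
D₂ = D₁ × (Css,target / Css,current) × (τ₂/τ₁) = 1320 × (1.51/0.522) × (24/12) = 7637 mg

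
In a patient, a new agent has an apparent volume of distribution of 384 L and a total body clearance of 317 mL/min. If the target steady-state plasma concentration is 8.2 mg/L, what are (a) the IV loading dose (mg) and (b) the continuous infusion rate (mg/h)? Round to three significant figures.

(a) 3150 mg; (b) 156 mg/h

LD = Vd · C_target = 384.0 × 8.2 = 3149 mg
CL = 317 mL/min × 60/1000 = 19.02 L/h
Maintenance infusion rate = CL × Css = 19.02 × 8.2 = 156.0 mg/h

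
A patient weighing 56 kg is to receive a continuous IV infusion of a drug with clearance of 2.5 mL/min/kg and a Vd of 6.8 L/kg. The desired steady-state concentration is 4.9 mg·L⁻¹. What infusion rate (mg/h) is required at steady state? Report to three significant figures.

CL = 2.5 mL/min/kg × 56 kg = 140.0 mL/min = 140.0 × 60/1000 = 8.400 L/h
At steady state, infusion rate equals elimination rate: rate in = CL × Css.
Infusion rate = CL · Css = 8.400 L/h × 4.9 mg/L = 41.16 mg/h

41.2 mg/h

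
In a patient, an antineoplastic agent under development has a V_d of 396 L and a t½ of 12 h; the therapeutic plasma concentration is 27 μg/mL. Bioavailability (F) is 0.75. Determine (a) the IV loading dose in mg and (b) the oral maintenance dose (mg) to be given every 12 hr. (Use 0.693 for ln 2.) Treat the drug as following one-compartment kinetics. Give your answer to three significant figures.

LD = Vd × C = 396.0 × 27 = 10690 mg
CL = 0.693 × Vd / t½ = 0.693 × 396.0 / 12 = 22.87 L/h
D = CL × Css × τ / F = 22.87 × 27 × 12 / 0.75 = 9880 mg

(a) 10700 mg; (b) 9880 mg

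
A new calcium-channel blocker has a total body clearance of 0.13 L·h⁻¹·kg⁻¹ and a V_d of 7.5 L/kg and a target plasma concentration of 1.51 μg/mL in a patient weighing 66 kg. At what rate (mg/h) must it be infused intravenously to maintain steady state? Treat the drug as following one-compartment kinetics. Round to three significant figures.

13.0 mg/h

CL = 0.13 L·h⁻¹·kg⁻¹ × 66 kg = 8.580 L/h
At steady state, infusion rate equals elimination rate: rate in = CL × Css.
Rate = CL × Css = 8.580 × 1.51 = 12.96 mg/h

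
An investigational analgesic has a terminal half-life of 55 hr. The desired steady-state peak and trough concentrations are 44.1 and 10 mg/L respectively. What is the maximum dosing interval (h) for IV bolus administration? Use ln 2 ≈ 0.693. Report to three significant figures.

k = 0.693 / t½ = 0.693 / 55 = 0.01260 h⁻¹
Between IV bolus doses, concentration decays as C = C₀·e^(−kτ), so C_peak/C_trough = e^(kτ).
τ_max = ln(C_peak/C_trough) / k = ln(44.1/10) / 0.01260 = 1.484 / 0.01260 = 117.8 h

118 h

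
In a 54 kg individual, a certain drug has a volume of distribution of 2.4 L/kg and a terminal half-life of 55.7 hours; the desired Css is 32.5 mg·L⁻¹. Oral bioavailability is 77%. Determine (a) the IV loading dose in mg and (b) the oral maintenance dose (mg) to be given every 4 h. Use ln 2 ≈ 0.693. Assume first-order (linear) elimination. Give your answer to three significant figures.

(a) 4210 mg; (b) 272 mg

Total Vd = 2.4 × 54 = 129.6 L
LD = Vd × C = 129.6 × 32.5 = 4212 mg
CL = 0.693 × Vd / t½ = 0.693 × 129.6 / 55.7 = 1.612 L/h
D = CL × Css × τ / F = 1.612 × 32.5 × 4 / 0.77 = 272.2 mg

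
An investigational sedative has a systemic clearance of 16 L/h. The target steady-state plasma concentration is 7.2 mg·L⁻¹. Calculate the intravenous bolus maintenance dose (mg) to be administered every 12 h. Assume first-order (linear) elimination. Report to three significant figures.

1380 mg

At steady state, dose per interval replaces the amount cleared in that interval: D/τ = CL·Css.
D = CL × Css × τ = 16.00 × 7.2 × 12 = 1382 mg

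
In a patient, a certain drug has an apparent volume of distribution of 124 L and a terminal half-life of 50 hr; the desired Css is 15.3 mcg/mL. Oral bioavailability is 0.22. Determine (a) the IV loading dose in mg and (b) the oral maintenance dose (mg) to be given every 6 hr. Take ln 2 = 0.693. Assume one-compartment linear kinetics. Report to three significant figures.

LD = Vd × C = 124.0 × 15.3 = 1897 mg
CL = 0.693 × Vd / t½ = 0.693 × 124.0 / 50 = 1.719 L/h
D = CL × Css × τ / F = 1.719 × 15.3 × 6 / 0.22 = 717.3 mg

(a) 1900 mg; (b) 717 mg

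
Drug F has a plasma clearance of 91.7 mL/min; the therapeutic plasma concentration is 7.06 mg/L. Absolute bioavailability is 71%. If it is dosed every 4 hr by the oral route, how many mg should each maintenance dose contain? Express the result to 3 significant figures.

219 mg

CL = 91.7 mL/min = 91.7 × 0.06 = 5.502 L/h
D = CL × Css × τ / F = 5.502 × 7.06 × 4 / 0.71 = 218.8 mg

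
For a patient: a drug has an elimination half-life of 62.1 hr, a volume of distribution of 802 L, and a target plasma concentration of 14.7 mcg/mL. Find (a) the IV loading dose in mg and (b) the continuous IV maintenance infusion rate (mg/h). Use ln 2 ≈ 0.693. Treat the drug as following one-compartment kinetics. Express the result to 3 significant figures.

(a) 11800 mg; (b) 132 mg/h

LD = Vd × C = 802.0 × 14.7 = 11790 mg
CL = 0.693 × Vd / t½ = 0.693 × 802.0 / 62.1 = 8.950 L/h
Infusion rate = CL × Css = 8.950 × 14.7 = 131.6 mg/h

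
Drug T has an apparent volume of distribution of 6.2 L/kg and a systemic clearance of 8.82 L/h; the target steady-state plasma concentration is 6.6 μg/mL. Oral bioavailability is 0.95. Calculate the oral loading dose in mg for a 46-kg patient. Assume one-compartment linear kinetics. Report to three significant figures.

Vd = 6.2 L/kg × 46 kg = 285.2 L
LD = Vd × C / F = 285.2 × 6.600 / 0.95 = 1981 mg

1980 mg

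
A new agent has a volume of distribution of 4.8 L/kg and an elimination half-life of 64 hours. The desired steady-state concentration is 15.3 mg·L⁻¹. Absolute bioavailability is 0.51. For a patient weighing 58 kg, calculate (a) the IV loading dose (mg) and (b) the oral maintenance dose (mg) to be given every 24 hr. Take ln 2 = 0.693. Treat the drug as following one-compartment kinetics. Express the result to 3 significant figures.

Vd(total) = 58 kg × 4.8 L/kg = 278.4 L
LD = Vd × C = 278.4 × 15.3 = 4260 mg
CL = 0.693 × Vd / t½ = 0.693 × 278.4 / 64 = 3.015 L/h
D = CL × Css × τ / F = 3.015 × 15.3 × 24 / 0.51 = 2171 mg

(a) 4260 mg; (b) 2170 mg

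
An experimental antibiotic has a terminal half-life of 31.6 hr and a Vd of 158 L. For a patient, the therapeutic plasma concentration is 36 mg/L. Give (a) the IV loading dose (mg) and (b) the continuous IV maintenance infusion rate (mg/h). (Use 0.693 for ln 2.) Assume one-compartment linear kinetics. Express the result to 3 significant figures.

LD = Vd × C = 158.0 × 36 = 5688 mg
CL = 0.693 × Vd / t½ = 0.693 × 158.0 / 31.6 = 3.465 L/h
Infusion rate = CL × Css = 3.465 × 36 = 124.7 mg/h

(a) 5690 mg; (b) 125 mg/h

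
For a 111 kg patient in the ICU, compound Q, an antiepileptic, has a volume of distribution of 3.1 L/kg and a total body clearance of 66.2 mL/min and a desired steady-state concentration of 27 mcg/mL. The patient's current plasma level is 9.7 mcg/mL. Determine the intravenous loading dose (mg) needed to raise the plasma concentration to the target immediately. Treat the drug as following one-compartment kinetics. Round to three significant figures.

5950 mg

Total Vd = 3.1 × 111 = 344.1 L
The loading dose fills Vd to the target concentration; clearance is irrelevant here.
Concentration deficit ΔC = 27 − 9.7 = 17.30 mg/L
LD = Vd × ΔC = 344.1 × 17.30 = 5953 mg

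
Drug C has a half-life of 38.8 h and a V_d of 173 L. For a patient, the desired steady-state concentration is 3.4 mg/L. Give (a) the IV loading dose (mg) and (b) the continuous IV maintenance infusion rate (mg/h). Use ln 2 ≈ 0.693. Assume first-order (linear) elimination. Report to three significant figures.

LD = Vd × C = 173.0 × 3.4 = 588.2 mg
CL = 0.693 × Vd / t½ = 0.693 × 173.0 / 38.8 = 3.090 L/h
Infusion rate = CL × Css = 3.090 × 3.4 = 10.51 mg/h

(a) 588 mg; (b) 10.5 mg/h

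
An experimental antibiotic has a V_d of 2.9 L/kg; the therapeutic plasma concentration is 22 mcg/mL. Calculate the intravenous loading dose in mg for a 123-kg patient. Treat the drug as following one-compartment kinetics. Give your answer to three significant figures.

Vd = 2.9 L/kg × 123 kg = 356.7 L
LD = Vd × C = 356.7 × 22.00 = 7847 mg

7850 mg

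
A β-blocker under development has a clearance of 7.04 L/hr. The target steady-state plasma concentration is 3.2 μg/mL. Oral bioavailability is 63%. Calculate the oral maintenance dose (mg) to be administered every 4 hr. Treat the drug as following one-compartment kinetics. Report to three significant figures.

143 mg

D = CL × Css × τ / F = 7.040 × 3.2 × 4 / 0.63 = 143.0 mg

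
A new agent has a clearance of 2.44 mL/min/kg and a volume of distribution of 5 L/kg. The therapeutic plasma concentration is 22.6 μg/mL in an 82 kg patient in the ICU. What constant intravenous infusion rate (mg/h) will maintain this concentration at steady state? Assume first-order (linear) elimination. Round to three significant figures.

CL = 2.44 mL/min/kg × 82 kg = 200.1 mL/min = 200.1 × 60/1000 = 12.01 L/h
Infusion rate = CL · Css = 12.01 L/h × 22.6 mg/L = 271.4 mg/h

271 mg/h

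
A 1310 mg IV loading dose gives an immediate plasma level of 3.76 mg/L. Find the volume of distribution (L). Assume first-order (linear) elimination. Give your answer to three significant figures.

348 L

Immediately after an IV bolus, C₀ = Dose / Vd, so Vd = Dose / C₀.
Vd = 1310 / 3.76 = 348.4 L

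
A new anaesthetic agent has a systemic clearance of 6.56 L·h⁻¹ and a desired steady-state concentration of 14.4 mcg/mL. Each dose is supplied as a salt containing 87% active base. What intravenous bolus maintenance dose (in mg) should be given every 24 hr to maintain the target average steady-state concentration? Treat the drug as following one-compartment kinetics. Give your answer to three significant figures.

2610 mg

At steady state, dose per interval replaces the amount cleared in that interval: S·D/τ = CL·Css.
D = CL × Css × τ / S = 6.560 × 14.4 × 24 / 0.87 = 2606 mg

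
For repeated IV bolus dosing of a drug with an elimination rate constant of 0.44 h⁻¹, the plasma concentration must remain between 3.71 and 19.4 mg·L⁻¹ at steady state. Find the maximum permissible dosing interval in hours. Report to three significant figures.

3.76 h

Between IV bolus doses, concentration decays as C = C₀·e^(−kτ), so C_peak/C_trough = e^(kτ).
τ_max = ln(C_peak/C_trough) / k = ln(19.4/3.71) / 0.4400 = 1.654 / 0.4400 = 3.759 h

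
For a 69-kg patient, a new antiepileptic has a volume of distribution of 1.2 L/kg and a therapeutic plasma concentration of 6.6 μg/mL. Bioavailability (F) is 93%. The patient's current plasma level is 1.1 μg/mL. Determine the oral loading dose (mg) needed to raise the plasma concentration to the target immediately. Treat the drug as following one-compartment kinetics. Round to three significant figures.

Vd = 1.2 L/kg × 69 kg = 82.80 L
The loading dose fills Vd to the target concentration.
Concentration deficit ΔC = 6.6 − 1.1 = 5.500 mg/L
LD = Vd × ΔC / F = 82.80 × 5.500 / 0.93 = 489.7 mg

490 mg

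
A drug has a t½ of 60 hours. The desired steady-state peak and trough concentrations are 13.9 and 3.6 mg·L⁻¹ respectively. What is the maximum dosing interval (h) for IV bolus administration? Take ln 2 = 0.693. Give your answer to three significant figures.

k = 0.693 / t½ = 0.693 / 60 = 0.01155 h⁻¹
Between IV bolus doses, concentration decays as C = C₀·e^(−kτ), so C_peak/C_trough = e^(kτ).
τ_max = ln(C_peak/C_trough) / k = ln(13.9/3.6) / 0.01155 = 1.351 / 0.01155 = 117.0 h

117 h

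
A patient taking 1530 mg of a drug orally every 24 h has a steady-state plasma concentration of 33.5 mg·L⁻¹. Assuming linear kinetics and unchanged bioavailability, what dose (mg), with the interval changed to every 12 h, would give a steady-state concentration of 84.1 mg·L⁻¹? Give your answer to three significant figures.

1920 mg

For first-order elimination, Css ∝ F·D/(CL·τ); F and CL are unchanged, so Css ∝ D/τ.
D₂ = D₁ × (Css,target / Css,current) × (τ₂/τ₁) = 1530 × (84.1/33.5) × (12/24) = 1920 mg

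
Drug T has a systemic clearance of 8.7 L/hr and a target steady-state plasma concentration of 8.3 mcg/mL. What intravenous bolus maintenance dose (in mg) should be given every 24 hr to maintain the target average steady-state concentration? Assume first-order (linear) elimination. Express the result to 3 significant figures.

1730 mg

At steady state, dose per interval replaces the amount cleared in that interval: D/τ = CL·Css.
D = CL × Css × τ = 8.700 × 8.3 × 24 = 1733 mg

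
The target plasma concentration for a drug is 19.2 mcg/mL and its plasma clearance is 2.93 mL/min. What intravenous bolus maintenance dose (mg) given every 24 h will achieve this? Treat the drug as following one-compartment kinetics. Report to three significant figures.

CL = 2.93 mL/min = 2.93 × 0.06 = 0.1758 L/h
At steady state, dose per interval replaces the amount cleared in that interval: D/τ = CL·Css.
D = CL × Css × τ = 0.1758 × 19.2 × 24 = 81.01 mg

81.0 mg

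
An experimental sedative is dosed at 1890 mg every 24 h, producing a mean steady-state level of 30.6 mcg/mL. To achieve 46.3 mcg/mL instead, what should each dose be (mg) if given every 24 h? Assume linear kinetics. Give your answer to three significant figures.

With linear kinetics, Css is proportional to dose rate (D/τ) at fixed clearance.
D₂ = D₁ × (Css,target / Css,current) = 1890 × 46.3/30.6 = 2860 mg

2860 mg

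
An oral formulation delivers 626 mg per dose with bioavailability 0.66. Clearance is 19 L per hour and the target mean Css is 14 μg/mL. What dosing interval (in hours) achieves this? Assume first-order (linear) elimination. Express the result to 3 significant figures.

F·D/τ = CL·Css → τ = F·D / (CL·Css).
τ = 0.66 × 626 / (19 × 14) = 1.553 h

1.55 h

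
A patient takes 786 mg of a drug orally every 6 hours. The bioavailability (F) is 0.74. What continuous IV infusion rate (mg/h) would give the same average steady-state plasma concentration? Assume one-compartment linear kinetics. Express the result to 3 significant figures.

Equivalent systemic input: infusion rate = F·D/τ.
Rate = 0.74 × 786 / 6 = 96.94 mg/h

96.9 mg/h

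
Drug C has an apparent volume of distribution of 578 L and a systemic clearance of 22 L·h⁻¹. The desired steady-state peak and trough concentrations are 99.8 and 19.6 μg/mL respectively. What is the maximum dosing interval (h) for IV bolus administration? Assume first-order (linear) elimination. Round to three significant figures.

42.8 h

k = CL / Vd = 22.00 / 578.0 = 0.03806 h⁻¹
Between IV bolus doses, concentration decays as C = C₀·e^(−kτ), so C_peak/C_trough = e^(kτ).
τ_max = ln(C_peak/C_trough) / k = ln(99.8/19.6) / 0.03806 = 1.628 / 0.03806 = 42.77 h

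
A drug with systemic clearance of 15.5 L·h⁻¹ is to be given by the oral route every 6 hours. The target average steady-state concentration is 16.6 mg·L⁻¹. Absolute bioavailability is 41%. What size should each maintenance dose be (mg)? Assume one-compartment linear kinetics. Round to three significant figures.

D = CL × Css × τ / F = 15.50 × 16.6 × 6 / 0.41 = 3765 mg

3770 mg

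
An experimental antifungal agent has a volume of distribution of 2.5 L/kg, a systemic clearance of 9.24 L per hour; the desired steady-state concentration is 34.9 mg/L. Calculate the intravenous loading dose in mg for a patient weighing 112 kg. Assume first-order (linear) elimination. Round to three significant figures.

9770 mg

Vd(total) = 112 kg × 2.5 L/kg = 280.0 L
LD is governed by Vd — clearance does not enter the loading-dose calculation.
LD = Vd × C = 280.0 × 34.90 = 9772 mg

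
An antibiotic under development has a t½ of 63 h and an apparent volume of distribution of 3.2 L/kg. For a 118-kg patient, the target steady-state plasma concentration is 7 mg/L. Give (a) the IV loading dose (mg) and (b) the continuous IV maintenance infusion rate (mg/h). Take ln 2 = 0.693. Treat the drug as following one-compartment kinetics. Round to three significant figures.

(a) 2640 mg; (b) 29.1 mg/h

Vd = 3.2 L/kg × 118 kg = 377.6 L
LD = Vd × C = 377.6 × 7 = 2643 mg
CL = 0.693 × Vd / t½ = 0.693 × 377.6 / 63 = 4.154 L/h
Infusion rate = CL × Css = 4.154 × 7 = 29.08 mg/h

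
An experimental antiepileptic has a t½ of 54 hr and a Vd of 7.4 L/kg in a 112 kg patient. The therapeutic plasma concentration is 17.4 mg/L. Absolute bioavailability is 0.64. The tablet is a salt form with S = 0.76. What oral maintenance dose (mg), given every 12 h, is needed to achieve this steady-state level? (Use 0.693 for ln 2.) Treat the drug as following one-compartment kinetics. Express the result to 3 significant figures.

4570 mg

Vd(total) = 112 kg × 7.4 L/kg = 828.8 L
CL = ln 2 · Vd / t½ = 0.693 × 828.8 / 54 = 10.64 L/h
D = CL × Css × τ / F / S = 10.64 × 17.4 × 12 / 0.64 / 0.76 = 4568 mg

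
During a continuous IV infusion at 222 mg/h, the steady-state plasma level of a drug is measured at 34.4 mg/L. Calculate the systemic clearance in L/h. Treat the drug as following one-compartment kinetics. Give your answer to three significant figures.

At steady state, infusion rate = CL × Css, so CL = rate / Css.
CL = 222 / 34.4 = 6.453 L/h

6.45 L/h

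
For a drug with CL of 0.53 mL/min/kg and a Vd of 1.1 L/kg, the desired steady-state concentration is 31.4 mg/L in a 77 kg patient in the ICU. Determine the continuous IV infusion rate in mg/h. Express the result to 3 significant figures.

76.9 mg/h

CL = 0.53 mL/min/kg × 77 kg = 40.81 mL/min = 40.81 × 60/1000 = 2.449 L/h
Vd does not affect the maintenance rate; only clearance governs steady-state input.
R₀ = 2.449 × 31.4 = 76.90 mg/h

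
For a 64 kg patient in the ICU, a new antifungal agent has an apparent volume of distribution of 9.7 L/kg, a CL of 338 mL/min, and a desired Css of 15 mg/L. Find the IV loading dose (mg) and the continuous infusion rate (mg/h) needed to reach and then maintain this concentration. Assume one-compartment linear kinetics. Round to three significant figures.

Total Vd = 9.7 × 64 = 620.8 L
Loading dose = Vd × C = 620.8 × 15 = 9312 mg
Convert clearance: 338 mL/min × 60 min/h ÷ 1000 mL/L = 20.28 L/h
Maintenance infusion rate = CL × Css = 20.28 × 15 = 304.2 mg/h

(a) 9310 mg; (b) 304 mg/h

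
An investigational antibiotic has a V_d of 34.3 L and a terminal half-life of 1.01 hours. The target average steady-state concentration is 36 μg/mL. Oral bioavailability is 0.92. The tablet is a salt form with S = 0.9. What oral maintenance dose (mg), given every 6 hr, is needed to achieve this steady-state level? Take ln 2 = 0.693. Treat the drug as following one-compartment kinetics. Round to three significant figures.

6140 mg

CL = ln 2 · Vd / t½ = 0.693 × 34.30 / 1.01 = 23.53 L/h
D = CL × Css × τ / F / S = 23.53 × 36 × 6 / 0.92 / 0.9 = 6138 mg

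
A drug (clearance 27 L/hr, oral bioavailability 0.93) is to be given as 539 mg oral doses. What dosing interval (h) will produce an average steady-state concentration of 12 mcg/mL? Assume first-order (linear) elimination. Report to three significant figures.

F·D/τ = CL·Css → τ = F·D / (CL·Css).
τ = 0.93 × 539 / (27 × 12) = 1.547 h

1.55 h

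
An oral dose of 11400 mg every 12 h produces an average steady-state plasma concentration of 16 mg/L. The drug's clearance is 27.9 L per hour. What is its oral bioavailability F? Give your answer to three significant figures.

F·D/τ = CL·Css at steady state → F = CL·Css·τ / D.
F = 27.9 × 16 × 12 / 11400 = 0.470

0.470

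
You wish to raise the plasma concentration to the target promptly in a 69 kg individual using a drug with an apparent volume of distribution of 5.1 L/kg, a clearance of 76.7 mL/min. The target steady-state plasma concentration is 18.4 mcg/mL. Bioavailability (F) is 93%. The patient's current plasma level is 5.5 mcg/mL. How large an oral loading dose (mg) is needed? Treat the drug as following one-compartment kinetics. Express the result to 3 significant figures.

4880 mg

Vd(total) = 69 kg × 5.1 L/kg = 351.9 L
Concentration deficit ΔC = 18.4 − 5.5 = 12.90 mg/L
LD = Vd × ΔC / F = 351.9 × 12.90 / 0.93 = 4881 mg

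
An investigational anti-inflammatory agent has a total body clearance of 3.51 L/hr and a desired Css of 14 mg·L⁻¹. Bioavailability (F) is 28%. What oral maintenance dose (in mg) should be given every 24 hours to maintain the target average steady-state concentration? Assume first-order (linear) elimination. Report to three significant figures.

4210 mg

D = CL × Css × τ / F = 3.510 × 14 × 24 / 0.28 = 4212 mg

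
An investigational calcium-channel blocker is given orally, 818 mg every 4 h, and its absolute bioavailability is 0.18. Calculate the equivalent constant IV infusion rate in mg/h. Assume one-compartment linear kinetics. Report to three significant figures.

Equivalent systemic input: infusion rate = F·D/τ.
Rate = 0.18 × 818 / 4 = 36.81 mg/h

36.8 mg/h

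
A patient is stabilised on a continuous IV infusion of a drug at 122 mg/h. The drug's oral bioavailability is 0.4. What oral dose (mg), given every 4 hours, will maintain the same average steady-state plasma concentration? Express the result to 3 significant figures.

To maintain the same Css, the systemic dosing rate must be unchanged: F·D/τ = infusion rate.
D = rate × τ / F = 122 × 4 / 0.4 = 1220 mg

1220 mg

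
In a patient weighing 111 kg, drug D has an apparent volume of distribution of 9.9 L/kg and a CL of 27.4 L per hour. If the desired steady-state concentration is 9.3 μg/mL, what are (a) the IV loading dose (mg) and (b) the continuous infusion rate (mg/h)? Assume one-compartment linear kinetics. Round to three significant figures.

(a) 10200 mg; (b) 255 mg/h

Total Vd = 9.9 × 111 = 1099 L
Loading dose = Vd × C = 1099 × 9.3 = 10220 mg
Maintenance: replace elimination → rate = CL × Css = 27.40 × 9.3 = 254.8 mg/h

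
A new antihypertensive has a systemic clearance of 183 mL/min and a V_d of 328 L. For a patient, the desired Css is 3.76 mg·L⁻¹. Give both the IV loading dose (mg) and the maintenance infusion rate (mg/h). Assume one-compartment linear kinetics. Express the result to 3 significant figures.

(a) 1230 mg; (b) 41.3 mg/h

Loading dose = Vd × C = 328.0 × 3.76 = 1233 mg
Convert clearance: 183 mL/min × 60 min/h ÷ 1000 mL/L = 10.98 L/h
Maintenance infusion rate = CL × Css = 10.98 × 3.76 = 41.28 mg/h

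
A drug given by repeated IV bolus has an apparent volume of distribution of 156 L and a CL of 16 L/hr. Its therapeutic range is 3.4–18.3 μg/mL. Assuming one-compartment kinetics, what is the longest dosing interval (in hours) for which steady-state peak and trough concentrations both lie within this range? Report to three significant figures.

k = CL / Vd = 16.00 / 156.0 = 0.1026 h⁻¹
Between IV bolus doses, concentration decays as C = C₀·e^(−kτ), so C_peak/C_trough = e^(kτ).
τ_max = ln(C_peak/C_trough) / k = ln(18.3/3.4) / 0.1026 = 1.683 / 0.1026 = 16.40 h

16.4 h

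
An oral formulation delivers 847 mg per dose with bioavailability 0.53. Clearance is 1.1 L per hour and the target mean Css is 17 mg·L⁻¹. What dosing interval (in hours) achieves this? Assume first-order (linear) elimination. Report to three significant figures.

24.0 h

F·D/τ = CL·Css → τ = F·D / (CL·Css).
τ = 0.53 × 847 / (1.1 × 17) = 24.01 h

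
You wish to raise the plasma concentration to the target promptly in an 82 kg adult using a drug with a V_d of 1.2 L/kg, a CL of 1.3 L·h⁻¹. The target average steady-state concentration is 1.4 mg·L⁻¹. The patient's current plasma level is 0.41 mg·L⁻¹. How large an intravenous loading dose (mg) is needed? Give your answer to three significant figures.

97.4 mg

Vd = 1.2 L/kg × 82 kg = 98.40 L
Loading dose depends on Vd (not clearance): it fills the distribution volume.
Concentration deficit ΔC = 1.4 − 0.41 = 0.9900 mg/L
LD = Vd × ΔC = 98.40 × 0.9900 = 97.42 mg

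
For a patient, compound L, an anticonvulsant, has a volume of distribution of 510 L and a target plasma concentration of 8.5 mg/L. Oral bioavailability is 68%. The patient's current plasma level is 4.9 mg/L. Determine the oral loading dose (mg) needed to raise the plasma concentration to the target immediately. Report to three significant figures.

2700 mg

Concentration deficit ΔC = 8.5 − 4.9 = 3.600 mg/L
LD = Vd × ΔC / F = 510.0 × 3.600 / 0.68 = 2700 mg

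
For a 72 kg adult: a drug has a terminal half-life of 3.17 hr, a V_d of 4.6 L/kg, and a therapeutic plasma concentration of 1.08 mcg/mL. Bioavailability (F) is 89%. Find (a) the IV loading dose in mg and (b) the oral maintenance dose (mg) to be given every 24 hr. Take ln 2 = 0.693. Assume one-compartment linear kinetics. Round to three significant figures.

Total Vd = 4.6 × 72 = 331.2 L
LD = Vd × C = 331.2 × 1.08 = 357.7 mg
CL = 0.693 × Vd / t½ = 0.693 × 331.2 / 3.17 = 72.40 L/h
D = CL × Css × τ / F = 72.40 × 1.08 × 24 / 0.89 = 2109 mg

(a) 358 mg; (b) 2110 mg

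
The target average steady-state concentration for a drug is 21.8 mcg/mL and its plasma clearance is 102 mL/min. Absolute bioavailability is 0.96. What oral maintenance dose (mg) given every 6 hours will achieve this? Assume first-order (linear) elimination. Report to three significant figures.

834 mg

Convert clearance: 102 mL/min × 60 min/h ÷ 1000 mL/L = 6.120 L/h
D = CL × Css × τ / F = 6.120 × 21.8 × 6 / 0.96 = 833.9 mg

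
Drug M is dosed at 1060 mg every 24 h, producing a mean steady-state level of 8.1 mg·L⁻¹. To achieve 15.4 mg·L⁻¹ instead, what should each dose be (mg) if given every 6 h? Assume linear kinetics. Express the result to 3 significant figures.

For first-order elimination, Css ∝ F·D/(CL·τ); F and CL are unchanged, so Css ∝ D/τ.
D₂ = D₁ × (Css,target / Css,current) × (τ₂/τ₁) = 1060 × (15.4/8.1) × (6/24) = 503.8 mg

504 mg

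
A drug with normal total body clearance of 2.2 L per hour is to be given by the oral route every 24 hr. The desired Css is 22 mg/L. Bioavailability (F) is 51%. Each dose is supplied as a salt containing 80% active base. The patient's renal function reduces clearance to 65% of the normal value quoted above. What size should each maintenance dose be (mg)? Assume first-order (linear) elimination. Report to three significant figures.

Patient clearance = 0.65 × 2.200 = 1.430 L/h
At steady state, dose per interval replaces the amount cleared in that interval: F·S·D/τ = CL·Css.
D = CL × Css × τ / F / S = 1.430 × 22 × 24 / 0.51 / 0.8 = 1851 mg

1850 mg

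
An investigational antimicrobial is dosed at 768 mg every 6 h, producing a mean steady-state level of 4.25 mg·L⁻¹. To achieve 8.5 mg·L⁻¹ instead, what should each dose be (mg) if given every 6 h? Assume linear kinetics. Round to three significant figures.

For first-order elimination, Css ∝ F·D/(CL·τ); F and CL are unchanged, so Css ∝ D/τ.
D₂ = D₁ × (Css,target / Css,current) = 768 × 8.5/4.25 = 1536 mg

1540 mg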